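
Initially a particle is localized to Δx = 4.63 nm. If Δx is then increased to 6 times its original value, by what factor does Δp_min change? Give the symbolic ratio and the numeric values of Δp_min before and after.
Original Δp_min = 1.139 × 10^-26 kg·m/s; new Δp'_min = 1.898 × 10^-27 kg·m/s; ratio Δp'_min/Δp_min = 1/6.

From the uncertainty principle ΔxΔp ≥ ℏ/2, the minimum momentum uncertainty is Δp_min = ℏ/(2Δx).

Original (Δx = 4.63 nm = 4.630e-09 m):
Δp_min = (1.055e-34 J·s)/(2 × 4.630e-09 m) = 1.139e-26 kg·m/s

When Δx → 6Δx:
Δp'_min = ℏ/(2 × 6Δx) = (1/6) × ℏ/(2Δx) = (1/6) × Δp_min
Δp'_min = 1/6 × 1.139e-26 kg·m/s = 1.898e-27 kg·m/s

Since Δp_min ∝ 1/Δx, when Δx is increased to 6 times its original value, Δp_min decreases to 1/6 of its original value.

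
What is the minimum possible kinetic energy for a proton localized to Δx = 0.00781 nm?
85.046 meV

Localizing a particle requires giving it sufficient momentum uncertainty:

1. From uncertainty principle: Δp ≥ ℏ/(2Δx)
   Δp_min = (1.055e-34 J·s) / (2 × 7.810e-12 m)
   Δp_min = 6.751e-24 kg·m/s

2. This momentum uncertainty corresponds to kinetic energy:
   KE ≈ (Δp)²/(2m) = (6.751e-24)²/(2 × 1.673e-27 kg)
   KE = 1.363e-20 J = 85.046 meV

Tighter localization requires more energy.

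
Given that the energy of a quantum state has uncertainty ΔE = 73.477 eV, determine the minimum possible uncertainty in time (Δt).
4.479 as

Using the energy-time uncertainty principle:
ΔEΔt ≥ ℏ/2

The minimum uncertainty in time is:
Δt_min = ℏ/(2ΔE)
Δt_min = (1.055e-34 J·s) / (2 × 1.177e-17 J)
Δt_min = 4.479e-18 s = 4.479 as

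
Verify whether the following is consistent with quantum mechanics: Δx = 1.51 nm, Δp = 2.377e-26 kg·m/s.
No, it violates the uncertainty principle (impossible measurement).

Calculate the product ΔxΔp:
ΔxΔp = (1.510e-09 m) × (2.377e-26 kg·m/s)
ΔxΔp = 3.589e-35 J·s

Compare to the minimum allowed value ℏ/2:
ℏ/2 = 5.273e-35 J·s

Since ΔxΔp = 3.589e-35 J·s < 5.273e-35 J·s = ℏ/2,
the measurement violates the uncertainty principle.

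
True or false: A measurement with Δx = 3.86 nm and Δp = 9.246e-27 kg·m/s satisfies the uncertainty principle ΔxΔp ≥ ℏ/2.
No, it violates the uncertainty principle (impossible measurement).

Calculate the product ΔxΔp:
ΔxΔp = (3.860e-09 m) × (9.246e-27 kg·m/s)
ΔxΔp = 3.569e-35 J·s

Compare to the minimum allowed value ℏ/2:
ℏ/2 = 5.273e-35 J·s

Since ΔxΔp = 3.569e-35 J·s < 5.273e-35 J·s = ℏ/2,
the measurement violates the uncertainty principle.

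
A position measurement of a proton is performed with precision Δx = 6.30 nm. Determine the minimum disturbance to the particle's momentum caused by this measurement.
8.370 × 10^-27 kg·m/s

The uncertainty principle implies that measuring position disturbs momentum:
ΔxΔp ≥ ℏ/2

When we measure position with precision Δx, we necessarily introduce a momentum uncertainty:
Δp ≥ ℏ/(2Δx)
Δp_min = (1.055e-34 J·s) / (2 × 6.300e-09 m)
Δp_min = 8.370e-27 kg·m/s

The more precisely we measure position, the greater the momentum disturbance.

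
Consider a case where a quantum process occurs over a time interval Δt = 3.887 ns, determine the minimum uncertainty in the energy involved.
84.668 neV

Using the energy-time uncertainty principle:
ΔEΔt ≥ ℏ/2

The minimum uncertainty in energy is:
ΔE_min = ℏ/(2Δt)
ΔE_min = (1.055e-34 J·s) / (2 × 3.887e-09 s)
ΔE_min = 1.357e-26 J = 84.668 neV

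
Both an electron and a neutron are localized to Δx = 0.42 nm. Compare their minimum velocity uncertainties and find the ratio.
The electron has the larger minimum velocity uncertainty, by a ratio of 1838.7.

For both particles, Δp_min = ℏ/(2Δx) = 1.255e-25 kg·m/s (same for both).

The velocity uncertainty is Δv = Δp/m:
- electron: Δv = 1.255e-25 / 9.109e-31 = 1.378e+05 m/s = 137.819 km/s
- neutron: Δv = 1.255e-25 / 1.675e-27 = 7.496e+01 m/s = 74.955 m/s

Ratio: 1.378e+05 / 7.496e+01 = 1838.7

The lighter particle has larger velocity uncertainty because Δv ∝ 1/m.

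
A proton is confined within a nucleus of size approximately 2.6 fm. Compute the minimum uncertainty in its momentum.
2.028 × 10^-20 kg·m/s

Using the Heisenberg uncertainty principle:
ΔxΔp ≥ ℏ/2

With Δx ≈ L = 2.600e-15 m (the confinement size):
Δp_min = ℏ/(2Δx)
Δp_min = (1.055e-34 J·s) / (2 × 2.600e-15 m)
Δp_min = 2.028e-20 kg·m/s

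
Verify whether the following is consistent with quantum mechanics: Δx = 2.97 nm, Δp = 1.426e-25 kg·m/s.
Yes, it satisfies the uncertainty principle.

Calculate the product ΔxΔp:
ΔxΔp = (2.970e-09 m) × (1.426e-25 kg·m/s)
ΔxΔp = 4.235e-34 J·s

Compare to the minimum allowed value ℏ/2:
ℏ/2 = 5.273e-35 J·s

Since ΔxΔp = 4.235e-34 J·s ≥ 5.273e-35 J·s = ℏ/2,
the measurement satisfies the uncertainty principle.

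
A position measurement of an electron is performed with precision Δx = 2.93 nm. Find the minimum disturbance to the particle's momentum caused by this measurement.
1.800 × 10^-26 kg·m/s

The uncertainty principle implies that measuring position disturbs momentum:
ΔxΔp ≥ ℏ/2

When we measure position with precision Δx, we necessarily introduce a momentum uncertainty:
Δp ≥ ℏ/(2Δx)
Δp_min = (1.055e-34 J·s) / (2 × 2.930e-09 m)
Δp_min = 1.800e-26 kg·m/s

The more precisely we measure position, the greater the momentum disturbance.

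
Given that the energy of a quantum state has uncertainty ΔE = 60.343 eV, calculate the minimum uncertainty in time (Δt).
5.454 as

Using the energy-time uncertainty principle:
ΔEΔt ≥ ℏ/2

The minimum uncertainty in time is:
Δt_min = ℏ/(2ΔE)
Δt_min = (1.055e-34 J·s) / (2 × 9.668e-18 J)
Δt_min = 5.454e-18 s = 5.454 as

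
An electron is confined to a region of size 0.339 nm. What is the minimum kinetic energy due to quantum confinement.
82.883 meV

Using the uncertainty principle:

1. Position uncertainty: Δx ≈ 3.390e-10 m
2. Minimum momentum uncertainty: Δp = ℏ/(2Δx) = 1.555e-25 kg·m/s
3. Minimum kinetic energy:
   KE = (Δp)²/(2m) = (1.555e-25)²/(2 × 9.109e-31 kg)
   KE = 1.328e-20 J = 82.883 meV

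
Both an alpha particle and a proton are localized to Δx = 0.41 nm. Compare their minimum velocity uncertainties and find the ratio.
The proton has the larger minimum velocity uncertainty, by a ratio of 4.0.

For both particles, Δp_min = ℏ/(2Δx) = 1.286e-25 kg·m/s (same for both).

The velocity uncertainty is Δv = Δp/m:
- alpha particle: Δv = 1.286e-25 / 6.645e-27 = 1.935e+01 m/s = 19.355 m/s
- proton: Δv = 1.286e-25 / 1.673e-27 = 7.689e+01 m/s = 76.889 m/s

Ratio: 7.689e+01 / 1.935e+01 = 4.0

The lighter particle has larger velocity uncertainty because Δv ∝ 1/m.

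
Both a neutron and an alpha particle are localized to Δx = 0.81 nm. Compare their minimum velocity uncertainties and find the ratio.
The neutron has the larger minimum velocity uncertainty, by a ratio of 4.0.

For both particles, Δp_min = ℏ/(2Δx) = 6.510e-26 kg·m/s (same for both).

The velocity uncertainty is Δv = Δp/m:
- neutron: Δv = 6.510e-26 / 1.675e-27 = 3.887e+01 m/s = 38.866 m/s
- alpha particle: Δv = 6.510e-26 / 6.645e-27 = 9.797e+00 m/s = 9.797 m/s

Ratio: 3.887e+01 / 9.797e+00 = 4.0

The lighter particle has larger velocity uncertainty because Δv ∝ 1/m.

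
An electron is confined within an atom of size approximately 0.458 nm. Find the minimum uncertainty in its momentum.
1.151 × 10^-25 kg·m/s

Using the Heisenberg uncertainty principle:
ΔxΔp ≥ ℏ/2

With Δx ≈ L = 4.580e-10 m (the confinement size):
Δp_min = ℏ/(2Δx)
Δp_min = (1.055e-34 J·s) / (2 × 4.580e-10 m)
Δp_min = 1.151e-25 kg·m/s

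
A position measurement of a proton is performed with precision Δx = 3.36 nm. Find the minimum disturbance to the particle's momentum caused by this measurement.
1.569 × 10^-26 kg·m/s

The uncertainty principle implies that measuring position disturbs momentum:
ΔxΔp ≥ ℏ/2

When we measure position with precision Δx, we necessarily introduce a momentum uncertainty:
Δp ≥ ℏ/(2Δx)
Δp_min = (1.055e-34 J·s) / (2 × 3.360e-09 m)
Δp_min = 1.569e-26 kg·m/s

The more precisely we measure position, the greater the momentum disturbance.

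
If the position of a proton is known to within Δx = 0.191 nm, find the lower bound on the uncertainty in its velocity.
165.050 m/s

Using the Heisenberg uncertainty principle and Δp = mΔv:
ΔxΔp ≥ ℏ/2
Δx(mΔv) ≥ ℏ/2

The minimum uncertainty in velocity is:
Δv_min = ℏ/(2mΔx)
Δv_min = (1.055e-34 J·s) / (2 × 1.673e-27 kg × 1.910e-10 m)
Δv_min = 1.650e+02 m/s = 165.050 m/s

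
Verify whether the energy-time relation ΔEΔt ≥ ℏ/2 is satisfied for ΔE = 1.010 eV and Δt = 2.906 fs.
Yes, it satisfies the uncertainty relation.

Calculate the product ΔEΔt:
ΔE = 1.010 eV = 1.618e-19 J
ΔEΔt = (1.618e-19 J) × (2.906e-15 s)
ΔEΔt = 4.702e-34 J·s

Compare to the minimum allowed value ℏ/2:
ℏ/2 = 5.273e-35 J·s

Since ΔEΔt = 4.702e-34 J·s ≥ 5.273e-35 J·s = ℏ/2,
this satisfies the uncertainty relation.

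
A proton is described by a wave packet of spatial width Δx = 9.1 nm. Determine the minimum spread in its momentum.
5.794 × 10^-27 kg·m/s

For a wave packet, the spatial width Δx and momentum spread Δp are related by the uncertainty principle:
ΔxΔp ≥ ℏ/2

The minimum momentum spread is:
Δp_min = ℏ/(2Δx)
Δp_min = (1.055e-34 J·s) / (2 × 9.100e-09 m)
Δp_min = 5.794e-27 kg·m/s

A wave packet cannot have both a well-defined position and well-defined momentum.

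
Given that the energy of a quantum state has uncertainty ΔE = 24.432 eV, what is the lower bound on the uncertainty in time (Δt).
13.470 as

Using the energy-time uncertainty principle:
ΔEΔt ≥ ℏ/2

The minimum uncertainty in time is:
Δt_min = ℏ/(2ΔE)
Δt_min = (1.055e-34 J·s) / (2 × 3.914e-18 J)
Δt_min = 1.347e-17 s = 13.470 as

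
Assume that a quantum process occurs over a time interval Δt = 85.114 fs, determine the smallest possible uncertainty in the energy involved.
3.867 meV

Using the energy-time uncertainty principle:
ΔEΔt ≥ ℏ/2

The minimum uncertainty in energy is:
ΔE_min = ℏ/(2Δt)
ΔE_min = (1.055e-34 J·s) / (2 × 8.511e-14 s)
ΔE_min = 6.195e-22 J = 3.867 meV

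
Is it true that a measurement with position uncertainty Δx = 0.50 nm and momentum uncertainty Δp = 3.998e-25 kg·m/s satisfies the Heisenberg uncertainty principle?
Yes, it satisfies the uncertainty principle.

Calculate the product ΔxΔp:
ΔxΔp = (5.000e-10 m) × (3.998e-25 kg·m/s)
ΔxΔp = 1.999e-34 J·s

Compare to the minimum allowed value ℏ/2:
ℏ/2 = 5.273e-35 J·s

Since ΔxΔp = 1.999e-34 J·s ≥ 5.273e-35 J·s = ℏ/2,
the measurement satisfies the uncertainty principle.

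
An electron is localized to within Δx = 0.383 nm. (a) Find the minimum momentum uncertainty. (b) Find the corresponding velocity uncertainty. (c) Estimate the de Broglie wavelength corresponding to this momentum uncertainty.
(a) Δp_min = 1.377 × 10^-25 kg·m/s
(b) Δv_min = 151.133 km/s
(c) λ_dB = 4.813 nm

Step-by-step:

(a) From the uncertainty principle:
Δp_min = ℏ/(2Δx) = (1.055e-34 J·s)/(2 × 3.830e-10 m) = 1.377e-25 kg·m/s

(b) The velocity uncertainty:
Δv = Δp/m = (1.377e-25 kg·m/s)/(9.109e-31 kg) = 1.511e+05 m/s = 151.133 km/s

(c) The de Broglie wavelength for this momentum:
λ = h/p = (6.626e-34 J·s)/(1.377e-25 kg·m/s) = 4.813e-09 m = 4.813 nm

Note: The de Broglie wavelength is comparable to the localization size, as expected from wave-particle duality.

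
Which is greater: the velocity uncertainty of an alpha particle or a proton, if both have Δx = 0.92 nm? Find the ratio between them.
The proton has the larger minimum velocity uncertainty, by a ratio of 4.0.

For both particles, Δp_min = ℏ/(2Δx) = 5.731e-26 kg·m/s (same for both).

The velocity uncertainty is Δv = Δp/m:
- alpha particle: Δv = 5.731e-26 / 6.645e-27 = 8.626e+00 m/s = 8.626 m/s
- proton: Δv = 5.731e-26 / 1.673e-27 = 3.427e+01 m/s = 34.266 m/s

Ratio: 3.427e+01 / 8.626e+00 = 4.0

The lighter particle has larger velocity uncertainty because Δv ∝ 1/m.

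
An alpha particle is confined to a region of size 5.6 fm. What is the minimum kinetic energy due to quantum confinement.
41.639 keV

Using the uncertainty principle:

1. Position uncertainty: Δx ≈ 5.600e-15 m
2. Minimum momentum uncertainty: Δp = ℏ/(2Δx) = 9.416e-21 kg·m/s
3. Minimum kinetic energy:
   KE = (Δp)²/(2m) = (9.416e-21)²/(2 × 6.645e-27 kg)
   KE = 6.671e-15 J = 41.639 keV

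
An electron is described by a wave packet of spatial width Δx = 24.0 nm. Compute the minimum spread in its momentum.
2.197 × 10^-27 kg·m/s

For a wave packet, the spatial width Δx and momentum spread Δp are related by the uncertainty principle:
ΔxΔp ≥ ℏ/2

The minimum momentum spread is:
Δp_min = ℏ/(2Δx)
Δp_min = (1.055e-34 J·s) / (2 × 2.400e-08 m)
Δp_min = 2.197e-27 kg·m/s

A wave packet cannot have both a well-defined position and well-defined momentum.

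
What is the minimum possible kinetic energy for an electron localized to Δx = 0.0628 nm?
2.415 eV

Localizing a particle requires giving it sufficient momentum uncertainty:

1. From uncertainty principle: Δp ≥ ℏ/(2Δx)
   Δp_min = (1.055e-34 J·s) / (2 × 6.280e-11 m)
   Δp_min = 8.396e-25 kg·m/s

2. This momentum uncertainty corresponds to kinetic energy:
   KE ≈ (Δp)²/(2m) = (8.396e-25)²/(2 × 9.109e-31 kg)
   KE = 3.869e-19 J = 2.415 eV

Tighter localization requires more energy.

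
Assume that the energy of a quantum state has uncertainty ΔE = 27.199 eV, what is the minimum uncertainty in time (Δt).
12.100 as

Using the energy-time uncertainty principle:
ΔEΔt ≥ ℏ/2

The minimum uncertainty in time is:
Δt_min = ℏ/(2ΔE)
Δt_min = (1.055e-34 J·s) / (2 × 4.358e-18 J)
Δt_min = 1.210e-17 s = 12.100 as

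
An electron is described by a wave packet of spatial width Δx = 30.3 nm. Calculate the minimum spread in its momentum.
1.740 × 10^-27 kg·m/s

For a wave packet, the spatial width Δx and momentum spread Δp are related by the uncertainty principle:
ΔxΔp ≥ ℏ/2

The minimum momentum spread is:
Δp_min = ℏ/(2Δx)
Δp_min = (1.055e-34 J·s) / (2 × 3.030e-08 m)
Δp_min = 1.740e-27 kg·m/s

A wave packet cannot have both a well-defined position and well-defined momentum.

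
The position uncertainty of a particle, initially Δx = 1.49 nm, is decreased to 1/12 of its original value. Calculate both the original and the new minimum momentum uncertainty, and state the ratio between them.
Original Δp_min = 3.539 × 10^-26 kg·m/s; new Δp'_min = 4.247 × 10^-25 kg·m/s; ratio Δp'_min/Δp_min = 12.

From the uncertainty principle ΔxΔp ≥ ℏ/2, the minimum momentum uncertainty is Δp_min = ℏ/(2Δx).

Original (Δx = 1.49 nm = 1.490e-09 m):
Δp_min = (1.055e-34 J·s)/(2 × 1.490e-09 m) = 3.539e-26 kg·m/s

When Δx → (1/12)Δx:
Δp'_min = ℏ/(2 × (1/12)Δx) = 12 × ℏ/(2Δx) = 12 × Δp_min
Δp'_min = 12 × 3.539e-26 kg·m/s = 4.247e-25 kg·m/s

Since Δp_min ∝ 1/Δx, when Δx is decreased to 1/12 of its original value, Δp_min increases to 12 times its original value.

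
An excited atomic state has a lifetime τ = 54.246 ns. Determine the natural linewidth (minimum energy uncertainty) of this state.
6.067 neV

Using the energy-time uncertainty principle:
ΔEΔt ≥ ℏ/2

The lifetime τ represents the time uncertainty Δt.
The natural linewidth (minimum energy uncertainty) is:

ΔE = ℏ/(2τ)
ΔE = (1.055e-34 J·s) / (2 × 5.425e-08 s)
ΔE = 9.720e-28 J = 6.067 neV

This natural linewidth limits the precision of spectroscopic measurements.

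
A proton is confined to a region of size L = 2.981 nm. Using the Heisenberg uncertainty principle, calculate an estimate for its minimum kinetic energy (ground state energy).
583.754 neV

Using the uncertainty principle to estimate ground state energy:

1. The position uncertainty is approximately the confinement size:
   Δx ≈ L = 2.981e-09 m

2. From ΔxΔp ≥ ℏ/2, the minimum momentum uncertainty is:
   Δp ≈ ℏ/(2L) = 1.769e-26 kg·m/s

3. The kinetic energy is approximately:
   KE ≈ (Δp)²/(2m) = (1.769e-26)²/(2 × 1.673e-27 kg)
   KE ≈ 9.353e-26 J = 583.754 neV

This is an order-of-magnitude estimate of the ground state energy.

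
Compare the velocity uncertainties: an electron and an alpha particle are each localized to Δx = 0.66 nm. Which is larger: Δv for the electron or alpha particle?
The electron has the larger minimum velocity uncertainty, by a ratio of 7294.3.

For both particles, Δp_min = ℏ/(2Δx) = 7.989e-26 kg·m/s (same for both).

The velocity uncertainty is Δv = Δp/m:
- electron: Δv = 7.989e-26 / 9.109e-31 = 8.770e+04 m/s = 87.703 km/s
- alpha particle: Δv = 7.989e-26 / 6.645e-27 = 1.202e+01 m/s = 12.023 m/s

Ratio: 8.770e+04 / 1.202e+01 = 7294.3

The lighter particle has larger velocity uncertainty because Δv ∝ 1/m.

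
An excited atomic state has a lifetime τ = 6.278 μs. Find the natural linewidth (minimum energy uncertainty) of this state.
52.422 peV

Using the energy-time uncertainty principle:
ΔEΔt ≥ ℏ/2

The lifetime τ represents the time uncertainty Δt.
The natural linewidth (minimum energy uncertainty) is:

ΔE = ℏ/(2τ)
ΔE = (1.055e-34 J·s) / (2 × 6.278e-06 s)
ΔE = 8.399e-30 J = 52.422 peV

This natural linewidth limits the precision of spectroscopic measurements.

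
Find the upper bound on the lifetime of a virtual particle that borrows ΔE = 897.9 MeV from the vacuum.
3.665 × 10^-25 s

Using the energy-time uncertainty principle:
ΔEΔt ≥ ℏ/2

For a virtual particle borrowing energy ΔE, the maximum lifetime is:
Δt_max = ℏ/(2ΔE)

Converting energy:
ΔE = 897.9 MeV = 1.439e-10 J

Δt_max = (1.055e-34 J·s) / (2 × 1.439e-10 J)
Δt_max = 3.665e-25 s = 3.665 × 10^-25 s

Virtual particles with higher borrowed energy exist for shorter times.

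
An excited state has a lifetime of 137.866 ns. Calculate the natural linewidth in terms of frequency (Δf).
577.209 kHz

Using the energy-time uncertainty principle and E = hf:
ΔEΔt ≥ ℏ/2
hΔf·Δt ≥ ℏ/2

The minimum frequency uncertainty is:
Δf = ℏ/(2hτ) = 1/(4πτ)
Δf = 1/(4π × 1.379e-07 s)
Δf = 5.772e+05 Hz = 577.209 kHz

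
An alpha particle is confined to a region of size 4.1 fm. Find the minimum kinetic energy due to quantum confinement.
77.680 keV

Using the uncertainty principle:

1. Position uncertainty: Δx ≈ 4.100e-15 m
2. Minimum momentum uncertainty: Δp = ℏ/(2Δx) = 1.286e-20 kg·m/s
3. Minimum kinetic energy:
   KE = (Δp)²/(2m) = (1.286e-20)²/(2 × 6.645e-27 kg)
   KE = 1.245e-14 J = 77.680 keV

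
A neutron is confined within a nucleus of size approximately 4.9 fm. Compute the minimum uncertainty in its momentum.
1.076 × 10^-20 kg·m/s

Using the Heisenberg uncertainty principle:
ΔxΔp ≥ ℏ/2

With Δx ≈ L = 4.900e-15 m (the confinement size):
Δp_min = ℏ/(2Δx)
Δp_min = (1.055e-34 J·s) / (2 × 4.900e-15 m)
Δp_min = 1.076e-20 kg·m/s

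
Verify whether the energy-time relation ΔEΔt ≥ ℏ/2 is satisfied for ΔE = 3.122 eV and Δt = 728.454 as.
Yes, it satisfies the uncertainty relation.

Calculate the product ΔEΔt:
ΔE = 3.122 eV = 5.002e-19 J
ΔEΔt = (5.002e-19 J) × (7.285e-16 s)
ΔEΔt = 3.644e-34 J·s

Compare to the minimum allowed value ℏ/2:
ℏ/2 = 5.273e-35 J·s

Since ΔEΔt = 3.644e-34 J·s ≥ 5.273e-35 J·s = ℏ/2,
this satisfies the uncertainty relation.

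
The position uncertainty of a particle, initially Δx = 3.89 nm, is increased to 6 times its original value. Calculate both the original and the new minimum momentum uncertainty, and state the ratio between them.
Original Δp_min = 1.355 × 10^-26 kg·m/s; new Δp'_min = 2.259 × 10^-27 kg·m/s; ratio Δp'_min/Δp_min = 1/6.

From the uncertainty principle ΔxΔp ≥ ℏ/2, the minimum momentum uncertainty is Δp_min = ℏ/(2Δx).

Original (Δx = 3.89 nm = 3.890e-09 m):
Δp_min = (1.055e-34 J·s)/(2 × 3.890e-09 m) = 1.355e-26 kg·m/s

When Δx → 6Δx:
Δp'_min = ℏ/(2 × 6Δx) = (1/6) × ℏ/(2Δx) = (1/6) × Δp_min
Δp'_min = 1/6 × 1.355e-26 kg·m/s = 2.259e-27 kg·m/s

Since Δp_min ∝ 1/Δx, when Δx is increased to 6 times its original value, Δp_min decreases to 1/6 of its original value.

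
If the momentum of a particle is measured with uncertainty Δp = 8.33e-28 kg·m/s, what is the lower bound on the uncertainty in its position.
63.300 nm

Using the Heisenberg uncertainty principle:
ΔxΔp ≥ ℏ/2

The minimum uncertainty in position is:
Δx_min = ℏ/(2Δp)
Δx_min = (1.055e-34 J·s) / (2 × 8.330e-28 kg·m/s)
Δx_min = 6.330e-08 m = 63.300 nm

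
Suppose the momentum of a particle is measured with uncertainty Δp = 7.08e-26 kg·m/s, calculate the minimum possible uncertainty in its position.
744.754 pm

Using the Heisenberg uncertainty principle:
ΔxΔp ≥ ℏ/2

The minimum uncertainty in position is:
Δx_min = ℏ/(2Δp)
Δx_min = (1.055e-34 J·s) / (2 × 7.080e-26 kg·m/s)
Δx_min = 7.448e-10 m = 744.754 pm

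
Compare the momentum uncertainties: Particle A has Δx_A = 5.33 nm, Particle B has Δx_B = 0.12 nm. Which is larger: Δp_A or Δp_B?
Particle B has the larger minimum momentum uncertainty, by a factor of 44.42.

For each particle, the minimum momentum uncertainty is Δp_min = ℏ/(2Δx):

Particle A: Δp_A = ℏ/(2×5.330e-09 m) = 9.893e-27 kg·m/s
Particle B: Δp_B = ℏ/(2×1.200e-10 m) = 4.394e-25 kg·m/s

Ratio: Δp_B/Δp_A = 44.42

Since Δp_min ∝ 1/Δx, the particle with smaller position uncertainty (B) has larger momentum uncertainty.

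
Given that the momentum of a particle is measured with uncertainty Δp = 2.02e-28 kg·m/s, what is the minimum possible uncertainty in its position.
261.033 nm

Using the Heisenberg uncertainty principle:
ΔxΔp ≥ ℏ/2

The minimum uncertainty in position is:
Δx_min = ℏ/(2Δp)
Δx_min = (1.055e-34 J·s) / (2 × 2.020e-28 kg·m/s)
Δx_min = 2.610e-07 m = 261.033 nm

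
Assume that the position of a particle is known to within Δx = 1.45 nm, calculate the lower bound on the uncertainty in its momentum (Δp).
3.636 × 10^-26 kg·m/s

Using the Heisenberg uncertainty principle:
ΔxΔp ≥ ℏ/2

The minimum uncertainty in momentum is:
Δp_min = ℏ/(2Δx)
Δp_min = (1.055e-34 J·s) / (2 × 1.450e-09 m)
Δp_min = 3.636e-26 kg·m/s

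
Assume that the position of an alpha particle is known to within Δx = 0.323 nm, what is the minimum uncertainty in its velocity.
24.568 m/s

Using the Heisenberg uncertainty principle and Δp = mΔv:
ΔxΔp ≥ ℏ/2
Δx(mΔv) ≥ ℏ/2

The minimum uncertainty in velocity is:
Δv_min = ℏ/(2mΔx)
Δv_min = (1.055e-34 J·s) / (2 × 6.645e-27 kg × 3.230e-10 m)
Δv_min = 2.457e+01 m/s = 24.568 m/s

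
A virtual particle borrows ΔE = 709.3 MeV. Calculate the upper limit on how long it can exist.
4.640 × 10^-25 s

Using the energy-time uncertainty principle:
ΔEΔt ≥ ℏ/2

For a virtual particle borrowing energy ΔE, the maximum lifetime is:
Δt_max = ℏ/(2ΔE)

Converting energy:
ΔE = 709.3 MeV = 1.136e-10 J

Δt_max = (1.055e-34 J·s) / (2 × 1.136e-10 J)
Δt_max = 4.640e-25 s = 4.640 × 10^-25 s

Virtual particles with higher borrowed energy exist for shorter times.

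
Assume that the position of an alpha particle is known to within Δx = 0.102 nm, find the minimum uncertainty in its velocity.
77.799 m/s

Using the Heisenberg uncertainty principle and Δp = mΔv:
ΔxΔp ≥ ℏ/2
Δx(mΔv) ≥ ℏ/2

The minimum uncertainty in velocity is:
Δv_min = ℏ/(2mΔx)
Δv_min = (1.055e-34 J·s) / (2 × 6.645e-27 kg × 1.020e-10 m)
Δv_min = 7.780e+01 m/s = 77.799 m/s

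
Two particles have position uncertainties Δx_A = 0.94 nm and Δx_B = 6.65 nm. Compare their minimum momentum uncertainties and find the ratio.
Particle A has the larger minimum momentum uncertainty, by a factor of 7.07.

For each particle, the minimum momentum uncertainty is Δp_min = ℏ/(2Δx):

Particle A: Δp_A = ℏ/(2×9.400e-10 m) = 5.609e-26 kg·m/s
Particle B: Δp_B = ℏ/(2×6.650e-09 m) = 7.929e-27 kg·m/s

Ratio: Δp_A/Δp_B = 7.07

Since Δp_min ∝ 1/Δx, the particle with smaller position uncertainty (A) has larger momentum uncertainty.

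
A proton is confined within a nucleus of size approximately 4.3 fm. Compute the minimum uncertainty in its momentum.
1.226 × 10^-20 kg·m/s

Using the Heisenberg uncertainty principle:
ΔxΔp ≥ ℏ/2

With Δx ≈ L = 4.300e-15 m (the confinement size):
Δp_min = ℏ/(2Δx)
Δp_min = (1.055e-34 J·s) / (2 × 4.300e-15 m)
Δp_min = 1.226e-20 kg·m/s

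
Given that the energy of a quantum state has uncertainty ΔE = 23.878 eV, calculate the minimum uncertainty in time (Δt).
13.783 as

Using the energy-time uncertainty principle:
ΔEΔt ≥ ℏ/2

The minimum uncertainty in time is:
Δt_min = ℏ/(2ΔE)
Δt_min = (1.055e-34 J·s) / (2 × 3.826e-18 J)
Δt_min = 1.378e-17 s = 13.783 as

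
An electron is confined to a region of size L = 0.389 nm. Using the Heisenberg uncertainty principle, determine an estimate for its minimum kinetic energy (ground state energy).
62.945 meV

Using the uncertainty principle to estimate ground state energy:

1. The position uncertainty is approximately the confinement size:
   Δx ≈ L = 3.890e-10 m

2. From ΔxΔp ≥ ℏ/2, the minimum momentum uncertainty is:
   Δp ≈ ℏ/(2L) = 1.355e-25 kg·m/s

3. The kinetic energy is approximately:
   KE ≈ (Δp)²/(2m) = (1.355e-25)²/(2 × 9.109e-31 kg)
   KE ≈ 1.008e-20 J = 62.945 meV

This is an order-of-magnitude estimate of the ground state energy.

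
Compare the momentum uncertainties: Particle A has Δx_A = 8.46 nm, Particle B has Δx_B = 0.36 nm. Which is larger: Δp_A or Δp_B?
Particle B has the larger minimum momentum uncertainty, by a factor of 23.50.

For each particle, the minimum momentum uncertainty is Δp_min = ℏ/(2Δx):

Particle A: Δp_A = ℏ/(2×8.460e-09 m) = 6.233e-27 kg·m/s
Particle B: Δp_B = ℏ/(2×3.600e-10 m) = 1.465e-25 kg·m/s

Ratio: Δp_B/Δp_A = 23.50

Since Δp_min ∝ 1/Δx, the particle with smaller position uncertainty (B) has larger momentum uncertainty.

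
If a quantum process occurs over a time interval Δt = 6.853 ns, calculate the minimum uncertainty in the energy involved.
48.024 neV

Using the energy-time uncertainty principle:
ΔEΔt ≥ ℏ/2

The minimum uncertainty in energy is:
ΔE_min = ℏ/(2Δt)
ΔE_min = (1.055e-34 J·s) / (2 × 6.853e-09 s)
ΔE_min = 7.694e-27 J = 48.024 neV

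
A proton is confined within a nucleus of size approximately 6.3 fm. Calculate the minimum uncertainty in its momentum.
8.370 × 10^-21 kg·m/s

Using the Heisenberg uncertainty principle:
ΔxΔp ≥ ℏ/2

With Δx ≈ L = 6.300e-15 m (the confinement size):
Δp_min = ℏ/(2Δx)
Δp_min = (1.055e-34 J·s) / (2 × 6.300e-15 m)
Δp_min = 8.370e-21 kg·m/s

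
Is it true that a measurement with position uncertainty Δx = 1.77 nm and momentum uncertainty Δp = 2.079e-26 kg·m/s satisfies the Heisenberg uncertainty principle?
No, it violates the uncertainty principle (impossible measurement).

Calculate the product ΔxΔp:
ΔxΔp = (1.770e-09 m) × (2.079e-26 kg·m/s)
ΔxΔp = 3.680e-35 J·s

Compare to the minimum allowed value ℏ/2:
ℏ/2 = 5.273e-35 J·s

Since ΔxΔp = 3.680e-35 J·s < 5.273e-35 J·s = ℏ/2,
the measurement violates the uncertainty principle.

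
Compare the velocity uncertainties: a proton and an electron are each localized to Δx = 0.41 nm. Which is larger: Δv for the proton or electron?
The electron has the larger minimum velocity uncertainty, by a ratio of 1836.2.

For both particles, Δp_min = ℏ/(2Δx) = 1.286e-25 kg·m/s (same for both).

The velocity uncertainty is Δv = Δp/m:
- proton: Δv = 1.286e-25 / 1.673e-27 = 7.689e+01 m/s = 76.889 m/s
- electron: Δv = 1.286e-25 / 9.109e-31 = 1.412e+05 m/s = 141.180 km/s

Ratio: 1.412e+05 / 7.689e+01 = 1836.2

The lighter particle has larger velocity uncertainty because Δv ∝ 1/m.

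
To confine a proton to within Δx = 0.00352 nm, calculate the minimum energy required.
418.667 meV

Localizing a particle requires giving it sufficient momentum uncertainty:

1. From uncertainty principle: Δp ≥ ℏ/(2Δx)
   Δp_min = (1.055e-34 J·s) / (2 × 3.520e-12 m)
   Δp_min = 1.498e-23 kg·m/s

2. This momentum uncertainty corresponds to kinetic energy:
   KE ≈ (Δp)²/(2m) = (1.498e-23)²/(2 × 1.673e-27 kg)
   KE = 6.708e-20 J = 418.667 meV

Tighter localization requires more energy.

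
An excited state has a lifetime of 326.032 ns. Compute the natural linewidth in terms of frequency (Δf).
244.079 kHz

Using the energy-time uncertainty principle and E = hf:
ΔEΔt ≥ ℏ/2
hΔf·Δt ≥ ℏ/2

The minimum frequency uncertainty is:
Δf = ℏ/(2hτ) = 1/(4πτ)
Δf = 1/(4π × 3.260e-07 s)
Δf = 2.441e+05 Hz = 244.079 kHz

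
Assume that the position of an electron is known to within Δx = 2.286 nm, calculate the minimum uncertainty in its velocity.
25.321 km/s

Using the Heisenberg uncertainty principle and Δp = mΔv:
ΔxΔp ≥ ℏ/2
Δx(mΔv) ≥ ℏ/2

The minimum uncertainty in velocity is:
Δv_min = ℏ/(2mΔx)
Δv_min = (1.055e-34 J·s) / (2 × 9.109e-31 kg × 2.286e-09 m)
Δv_min = 2.532e+04 m/s = 25.321 km/s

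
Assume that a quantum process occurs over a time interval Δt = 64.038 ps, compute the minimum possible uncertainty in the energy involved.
5.139 μeV

Using the energy-time uncertainty principle:
ΔEΔt ≥ ℏ/2

The minimum uncertainty in energy is:
ΔE_min = ℏ/(2Δt)
ΔE_min = (1.055e-34 J·s) / (2 × 6.404e-11 s)
ΔE_min = 8.234e-25 J = 5.139 μeV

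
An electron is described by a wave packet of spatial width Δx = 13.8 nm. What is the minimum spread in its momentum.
3.821 × 10^-27 kg·m/s

For a wave packet, the spatial width Δx and momentum spread Δp are related by the uncertainty principle:
ΔxΔp ≥ ℏ/2

The minimum momentum spread is:
Δp_min = ℏ/(2Δx)
Δp_min = (1.055e-34 J·s) / (2 × 1.380e-08 m)
Δp_min = 3.821e-27 kg·m/s

A wave packet cannot have both a well-defined position and well-defined momentum.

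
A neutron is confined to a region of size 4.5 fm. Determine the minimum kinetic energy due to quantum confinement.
255.818 keV

Using the uncertainty principle:

1. Position uncertainty: Δx ≈ 4.500e-15 m
2. Minimum momentum uncertainty: Δp = ℏ/(2Δx) = 1.172e-20 kg·m/s
3. Minimum kinetic energy:
   KE = (Δp)²/(2m) = (1.172e-20)²/(2 × 1.675e-27 kg)
   KE = 4.099e-14 J = 255.818 keV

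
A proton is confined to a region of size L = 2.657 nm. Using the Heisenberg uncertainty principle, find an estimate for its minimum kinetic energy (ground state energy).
734.803 neV

Using the uncertainty principle to estimate ground state energy:

1. The position uncertainty is approximately the confinement size:
   Δx ≈ L = 2.657e-09 m

2. From ΔxΔp ≥ ℏ/2, the minimum momentum uncertainty is:
   Δp ≈ ℏ/(2L) = 1.985e-26 kg·m/s

3. The kinetic energy is approximately:
   KE ≈ (Δp)²/(2m) = (1.985e-26)²/(2 × 1.673e-27 kg)
   KE ≈ 1.177e-25 J = 734.803 neV

This is an order-of-magnitude estimate of the ground state energy.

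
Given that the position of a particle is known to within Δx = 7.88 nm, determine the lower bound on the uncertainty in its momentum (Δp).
6.691 × 10^-27 kg·m/s

Using the Heisenberg uncertainty principle:
ΔxΔp ≥ ℏ/2

The minimum uncertainty in momentum is:
Δp_min = ℏ/(2Δx)
Δp_min = (1.055e-34 J·s) / (2 × 7.880e-09 m)
Δp_min = 6.691e-27 kg·m/s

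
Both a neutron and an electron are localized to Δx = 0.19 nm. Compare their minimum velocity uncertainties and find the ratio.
The electron has the larger minimum velocity uncertainty, by a ratio of 1838.7.

For both particles, Δp_min = ℏ/(2Δx) = 2.775e-25 kg·m/s (same for both).

The velocity uncertainty is Δv = Δp/m:
- neutron: Δv = 2.775e-25 / 1.675e-27 = 1.657e+02 m/s = 165.690 m/s
- electron: Δv = 2.775e-25 / 9.109e-31 = 3.047e+05 m/s = 304.652 km/s

Ratio: 3.047e+05 / 1.657e+02 = 1838.7

The lighter particle has larger velocity uncertainty because Δv ∝ 1/m.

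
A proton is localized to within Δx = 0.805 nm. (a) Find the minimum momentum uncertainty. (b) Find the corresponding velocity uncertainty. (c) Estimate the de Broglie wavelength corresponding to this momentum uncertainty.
(a) Δp_min = 6.550 × 10^-26 kg·m/s
(b) Δv_min = 39.161 m/s
(c) λ_dB = 10.116 nm

Step-by-step:

(a) From the uncertainty principle:
Δp_min = ℏ/(2Δx) = (1.055e-34 J·s)/(2 × 8.050e-10 m) = 6.550e-26 kg·m/s

(b) The velocity uncertainty:
Δv = Δp/m = (6.550e-26 kg·m/s)/(1.673e-27 kg) = 3.916e+01 m/s = 39.161 m/s

(c) The de Broglie wavelength for this momentum:
λ = h/p = (6.626e-34 J·s)/(6.550e-26 kg·m/s) = 1.012e-08 m = 10.116 nm

Note: The de Broglie wavelength is comparable to the localization size, as expected from wave-particle duality.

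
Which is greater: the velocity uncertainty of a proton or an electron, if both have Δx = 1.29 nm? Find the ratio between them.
The electron has the larger minimum velocity uncertainty, by a ratio of 1836.2.

For both particles, Δp_min = ℏ/(2Δx) = 4.087e-26 kg·m/s (same for both).

The velocity uncertainty is Δv = Δp/m:
- proton: Δv = 4.087e-26 / 1.673e-27 = 2.444e+01 m/s = 24.438 m/s
- electron: Δv = 4.087e-26 / 9.109e-31 = 4.487e+04 m/s = 44.871 km/s

Ratio: 4.487e+04 / 2.444e+01 = 1836.2

The lighter particle has larger velocity uncertainty because Δv ∝ 1/m.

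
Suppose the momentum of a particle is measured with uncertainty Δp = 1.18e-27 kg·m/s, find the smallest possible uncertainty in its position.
44.685 nm

Using the Heisenberg uncertainty principle:
ΔxΔp ≥ ℏ/2

The minimum uncertainty in position is:
Δx_min = ℏ/(2Δp)
Δx_min = (1.055e-34 J·s) / (2 × 1.180e-27 kg·m/s)
Δx_min = 4.469e-08 m = 44.685 nm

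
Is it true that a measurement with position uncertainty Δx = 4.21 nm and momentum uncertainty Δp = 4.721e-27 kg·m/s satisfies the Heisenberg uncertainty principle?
No, it violates the uncertainty principle (impossible measurement).

Calculate the product ΔxΔp:
ΔxΔp = (4.210e-09 m) × (4.721e-27 kg·m/s)
ΔxΔp = 1.988e-35 J·s

Compare to the minimum allowed value ℏ/2:
ℏ/2 = 5.273e-35 J·s

Since ΔxΔp = 1.988e-35 J·s < 5.273e-35 J·s = ℏ/2,
the measurement violates the uncertainty principle.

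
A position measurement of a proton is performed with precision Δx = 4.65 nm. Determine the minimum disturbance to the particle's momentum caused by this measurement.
1.134 × 10^-26 kg·m/s

The uncertainty principle implies that measuring position disturbs momentum:
ΔxΔp ≥ ℏ/2

When we measure position with precision Δx, we necessarily introduce a momentum uncertainty:
Δp ≥ ℏ/(2Δx)
Δp_min = (1.055e-34 J·s) / (2 × 4.650e-09 m)
Δp_min = 1.134e-26 kg·m/s

The more precisely we measure position, the greater the momentum disturbance.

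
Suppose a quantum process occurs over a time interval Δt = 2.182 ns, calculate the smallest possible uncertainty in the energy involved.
150.828 neV

Using the energy-time uncertainty principle:
ΔEΔt ≥ ℏ/2

The minimum uncertainty in energy is:
ΔE_min = ℏ/(2Δt)
ΔE_min = (1.055e-34 J·s) / (2 × 2.182e-09 s)
ΔE_min = 2.417e-26 J = 150.828 neV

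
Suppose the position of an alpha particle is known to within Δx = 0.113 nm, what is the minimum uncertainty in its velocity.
70.226 m/s

Using the Heisenberg uncertainty principle and Δp = mΔv:
ΔxΔp ≥ ℏ/2
Δx(mΔv) ≥ ℏ/2

The minimum uncertainty in velocity is:
Δv_min = ℏ/(2mΔx)
Δv_min = (1.055e-34 J·s) / (2 × 6.645e-27 kg × 1.130e-10 m)
Δv_min = 7.023e+01 m/s = 70.226 m/s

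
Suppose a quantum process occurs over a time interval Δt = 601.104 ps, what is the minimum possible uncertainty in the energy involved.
547.503 neV

Using the energy-time uncertainty principle:
ΔEΔt ≥ ℏ/2

The minimum uncertainty in energy is:
ΔE_min = ℏ/(2Δt)
ΔE_min = (1.055e-34 J·s) / (2 × 6.011e-10 s)
ΔE_min = 8.772e-26 J = 547.503 neV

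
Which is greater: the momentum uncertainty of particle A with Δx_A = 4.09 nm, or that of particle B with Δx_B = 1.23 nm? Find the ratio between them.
Particle B has the larger minimum momentum uncertainty, by a factor of 3.33.

For each particle, the minimum momentum uncertainty is Δp_min = ℏ/(2Δx):

Particle A: Δp_A = ℏ/(2×4.090e-09 m) = 1.289e-26 kg·m/s
Particle B: Δp_B = ℏ/(2×1.230e-09 m) = 4.287e-26 kg·m/s

Ratio: Δp_B/Δp_A = 3.33

Since Δp_min ∝ 1/Δx, the particle with smaller position uncertainty (B) has larger momentum uncertainty.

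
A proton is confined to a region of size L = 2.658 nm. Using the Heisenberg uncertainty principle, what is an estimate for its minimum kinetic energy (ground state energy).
734.250 neV

Using the uncertainty principle to estimate ground state energy:

1. The position uncertainty is approximately the confinement size:
   Δx ≈ L = 2.658e-09 m

2. From ΔxΔp ≥ ℏ/2, the minimum momentum uncertainty is:
   Δp ≈ ℏ/(2L) = 1.984e-26 kg·m/s

3. The kinetic energy is approximately:
   KE ≈ (Δp)²/(2m) = (1.984e-26)²/(2 × 1.673e-27 kg)
   KE ≈ 1.176e-25 J = 734.250 neV

This is an order-of-magnitude estimate of the ground state energy.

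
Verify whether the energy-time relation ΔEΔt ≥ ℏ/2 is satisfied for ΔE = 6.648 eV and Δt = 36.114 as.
No, it violates the uncertainty relation.

Calculate the product ΔEΔt:
ΔE = 6.648 eV = 1.065e-18 J
ΔEΔt = (1.065e-18 J) × (3.611e-17 s)
ΔEΔt = 3.847e-35 J·s

Compare to the minimum allowed value ℏ/2:
ℏ/2 = 5.273e-35 J·s

Since ΔEΔt = 3.847e-35 J·s < 5.273e-35 J·s = ℏ/2,
this violates the uncertainty relation.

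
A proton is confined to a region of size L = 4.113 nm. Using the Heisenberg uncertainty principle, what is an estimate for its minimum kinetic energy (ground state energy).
306.646 neV

Using the uncertainty principle to estimate ground state energy:

1. The position uncertainty is approximately the confinement size:
   Δx ≈ L = 4.113e-09 m

2. From ΔxΔp ≥ ℏ/2, the minimum momentum uncertainty is:
   Δp ≈ ℏ/(2L) = 1.282e-26 kg·m/s

3. The kinetic energy is approximately:
   KE ≈ (Δp)²/(2m) = (1.282e-26)²/(2 × 1.673e-27 kg)
   KE ≈ 4.913e-26 J = 306.646 neV

This is an order-of-magnitude estimate of the ground state energy.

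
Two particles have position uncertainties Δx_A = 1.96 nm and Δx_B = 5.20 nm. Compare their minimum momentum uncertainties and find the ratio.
Particle A has the larger minimum momentum uncertainty, by a factor of 2.65.

For each particle, the minimum momentum uncertainty is Δp_min = ℏ/(2Δx):

Particle A: Δp_A = ℏ/(2×1.960e-09 m) = 2.690e-26 kg·m/s
Particle B: Δp_B = ℏ/(2×5.200e-09 m) = 1.014e-26 kg·m/s

Ratio: Δp_A/Δp_B = 2.65

Since Δp_min ∝ 1/Δx, the particle with smaller position uncertainty (A) has larger momentum uncertainty.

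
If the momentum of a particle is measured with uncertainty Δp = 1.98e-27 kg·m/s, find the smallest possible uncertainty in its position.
26.631 nm

Using the Heisenberg uncertainty principle:
ΔxΔp ≥ ℏ/2

The minimum uncertainty in position is:
Δx_min = ℏ/(2Δp)
Δx_min = (1.055e-34 J·s) / (2 × 1.980e-27 kg·m/s)
Δx_min = 2.663e-08 m = 26.631 nm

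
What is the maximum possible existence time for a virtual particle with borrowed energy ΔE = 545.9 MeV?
6.029 × 10^-25 s

Using the energy-time uncertainty principle:
ΔEΔt ≥ ℏ/2

For a virtual particle borrowing energy ΔE, the maximum lifetime is:
Δt_max = ℏ/(2ΔE)

Converting energy:
ΔE = 545.9 MeV = 8.746e-11 J

Δt_max = (1.055e-34 J·s) / (2 × 8.746e-11 J)
Δt_max = 6.029e-25 s = 6.029 × 10^-25 s

Virtual particles with higher borrowed energy exist for shorter times.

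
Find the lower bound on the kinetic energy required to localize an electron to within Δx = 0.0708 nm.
1.900 eV

Localizing a particle requires giving it sufficient momentum uncertainty:

1. From uncertainty principle: Δp ≥ ℏ/(2Δx)
   Δp_min = (1.055e-34 J·s) / (2 × 7.080e-11 m)
   Δp_min = 7.448e-25 kg·m/s

2. This momentum uncertainty corresponds to kinetic energy:
   KE ≈ (Δp)²/(2m) = (7.448e-25)²/(2 × 9.109e-31 kg)
   KE = 3.044e-19 J = 1.900 eV

Tighter localization requires more energy.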